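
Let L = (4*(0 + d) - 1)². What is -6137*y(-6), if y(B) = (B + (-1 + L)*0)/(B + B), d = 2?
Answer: -6137/2 ≈ -3068.5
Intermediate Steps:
L = 49 (L = (4*(0 + 2) - 1)² = (4*2 - 1)² = (8 - 1)² = 7² = 49)
y(B) = ½ (y(B) = (B + (-1 + 49)*0)/(B + B) = (B + 48*0)/((2*B)) = (B + 0)*(1/(2*B)) = B*(1/(2*B)) = ½)
-6137*y(-6) = -6137*½ = -6137/2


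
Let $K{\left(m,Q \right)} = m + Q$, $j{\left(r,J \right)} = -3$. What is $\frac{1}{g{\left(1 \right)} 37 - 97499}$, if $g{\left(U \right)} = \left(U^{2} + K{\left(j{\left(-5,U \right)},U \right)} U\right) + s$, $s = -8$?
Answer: $- \frac{1}{97832} \approx -1.0222 \cdot 10^{-5}$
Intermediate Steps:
$K{\left(m,Q \right)} = Q + m$
$g{\left(U \right)} = -8 + U^{2} + U \left(-3 + U\right)$ ($g{\left(U \right)} = \left(U^{2} + \left(U - 3\right) U\right) - 8 = \left(U^{2} + \left(-3 + U\right) U\right) - 8 = \left(U^{2} + U \left(-3 + U\right)\right) - 8 = -8 + U^{2} + U \left(-3 + U\right)$)
$\frac{1}{g{\left(1 \right)} 37 - 97499} = \frac{1}{\left(-8 + 1^{2} + 1 \left(-3 + 1\right)\right) 37 - 97499} = \frac{1}{\left(-8 + 1 + 1 \left(-2\right)\right) 37 - 97499} = \frac{1}{\left(-8 + 1 - 2\right) 37 - 97499} = \frac{1}{\left(-9\right) 37 - 97499} = \frac{1}{-333 - 97499} = \frac{1}{-97832} = - \frac{1}{97832}$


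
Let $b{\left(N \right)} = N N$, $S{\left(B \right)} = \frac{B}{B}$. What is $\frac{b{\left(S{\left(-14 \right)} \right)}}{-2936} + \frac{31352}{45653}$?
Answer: $\frac{92003819}{134037208} \approx 0.68641$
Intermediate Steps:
$S{\left(B \right)} = 1$
$b{\left(N \right)} = N^{2}$
$\frac{b{\left(S{\left(-14 \right)} \right)}}{-2936} + \frac{31352}{45653} = \frac{1^{2}}{-2936} + \frac{31352}{45653} = 1 \left(- \frac{1}{2936}\right) + 31352 \cdot \frac{1}{45653} = - \frac{1}{2936} + \frac{31352}{45653} = \frac{92003819}{134037208}$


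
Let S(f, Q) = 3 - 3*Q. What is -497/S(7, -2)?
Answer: -497/9 ≈ -55.222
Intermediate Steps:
-497/S(7, -2) = -497/(3 - 3*(-2)) = -497/(3 + 6) = -497/9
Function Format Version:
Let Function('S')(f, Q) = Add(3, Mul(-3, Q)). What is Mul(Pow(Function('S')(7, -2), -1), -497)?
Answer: Rational(-497, 9) ≈ -55.222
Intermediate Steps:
Mul(Pow(Function('S')(7, -2), -1), -497) = Mul(Pow(Add(3, Mul(-3, -2)), -1), -497) = Mul(Pow(Add(3, 6), -1), -497) = Mul(Pow(9, -1), -497) = Mul(Rational(1, 9), -497) = Rational(-497, 9)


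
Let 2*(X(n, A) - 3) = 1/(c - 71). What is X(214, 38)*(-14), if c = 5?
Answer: -2765/66 ≈ -41.894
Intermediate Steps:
X(n, A) = 395/132 (X(n, A) = 3 + 1/(2*(5 - 71)) = 3 + (1/2)/(-66) = 3 + (1/2)*(-1/66) = 3 - 1/132 = 395/132)
X(214, 38)*(-14) = (395/132)*(-14) = -2765/66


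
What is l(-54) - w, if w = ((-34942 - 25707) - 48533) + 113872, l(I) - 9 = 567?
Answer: -4114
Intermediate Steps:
l(I) = 576 (l(I) = 9 + 567 = 576)
w = 4690 (w = (-60649 - 48533) + 113872 = -109182 + 113872 = 4690)
l(-54) - w = 576 - 1*4690 = 576 - 4690 = -4114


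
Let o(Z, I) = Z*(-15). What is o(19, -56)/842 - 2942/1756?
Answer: -372203/184819 ≈ -2.0139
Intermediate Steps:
o(Z, I) = -15*Z
o(19, -56)/842 - 2942/1756 = -15*19/842 - 2942/1756 = -285*1/842 - 2942*1/1756 = -285/842 - 1471/878 = -372203/184819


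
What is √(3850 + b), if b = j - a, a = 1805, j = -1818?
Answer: √227 ≈ 15.067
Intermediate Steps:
b = -3623 (b = -1818 - 1*1805 = -1818 - 1805 = -3623)
√(3850 + b) = √(3850 - 3623) = √227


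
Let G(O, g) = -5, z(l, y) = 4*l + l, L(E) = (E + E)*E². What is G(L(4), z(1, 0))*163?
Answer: -815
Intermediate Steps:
L(E) = 2*E³ (L(E) = (2*E)*E² = 2*E³)
z(l, y) = 5*l
G(L(4), z(1, 0))*163 = -5*163 = -815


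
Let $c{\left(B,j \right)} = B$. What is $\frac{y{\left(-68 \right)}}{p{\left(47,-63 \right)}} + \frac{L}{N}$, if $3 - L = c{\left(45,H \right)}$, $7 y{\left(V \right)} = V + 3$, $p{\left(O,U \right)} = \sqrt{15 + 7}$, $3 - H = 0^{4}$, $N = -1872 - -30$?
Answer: $\frac{7}{307} - \frac{65 \sqrt{22}}{154} \approx -1.9569$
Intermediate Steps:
$N = -1842$ ($N = -1872 + 30 = -1842$)
$H = 3$ ($H = 3 - 0^{4} = 3 - 0 = 3 + 0 = 3$)
$p{\left(O,U \right)} = \sqrt{22}$
$y{\left(V \right)} = \frac{3}{7} + \frac{V}{7}$ ($y{\left(V \right)} = \frac{V + 3}{7} = \frac{3 + V}{7} = \frac{3}{7} + \frac{V}{7}$)
$L = -42$ ($L = 3 - 45 = -42$)
$\frac{y{\left(-68 \right)}}{p{\left(47,-63 \right)}} + \frac{L}{N} = \frac{\frac{3}{7} + \frac{1}{7} \left(-68\right)}{\sqrt{22}} - \frac{42}{-1842} = \left(\frac{3}{7} - \frac{68}{7}\right) \frac{\sqrt{22}}{22} - - \frac{7}{307} = - \frac{65 \frac{\sqrt{22}}{22}}{7} + \frac{7}{307} = - \frac{65 \sqrt{22}}{154} + \frac{7}{307} = \frac{7}{307} - \frac{65 \sqrt{22}}{154}$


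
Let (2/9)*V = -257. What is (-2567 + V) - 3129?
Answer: -13705/2 ≈ -6852.5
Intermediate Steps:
V = -2313/2 (V = (9/2)*(-257) = -2313/2 ≈ -1156.5)
(-2567 + V) - 3129 = (-2567 - 2313/2) - 3129 = -7447/2 - 3129 = -13705/2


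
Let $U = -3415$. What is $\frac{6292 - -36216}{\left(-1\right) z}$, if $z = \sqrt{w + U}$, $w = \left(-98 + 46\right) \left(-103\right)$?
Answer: $- \frac{42508 \sqrt{1941}}{1941} \approx -964.85$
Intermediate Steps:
$w = 5356$ ($w = \left(-52\right) \left(-103\right) = 5356$)
$z = \sqrt{1941}$ ($z = \sqrt{5356 - 3415} = \sqrt{1941} \approx 44.057$)
$\frac{6292 - -36216}{\left(-1\right) z} = \frac{6292 - -36216}{\left(-1\right) \sqrt{1941}} = \left(6292 + 36216\right) \left(- \frac{\sqrt{1941}}{1941}\right) = 42508 \left(- \frac{\sqrt{1941}}{1941}\right) = - \frac{42508 \sqrt{1941}}{1941}$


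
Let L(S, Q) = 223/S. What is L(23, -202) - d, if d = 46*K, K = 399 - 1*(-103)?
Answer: -530893/23 ≈ -23082.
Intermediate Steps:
K = 502 (K = 399 + 103 = 502)
d = 23092 (d = 46*502 = 23092)
L(23, -202) - d = 223/23 - 1*23092 = 223*(1/23) - 23092 = 223/23 - 23092 = -530893/23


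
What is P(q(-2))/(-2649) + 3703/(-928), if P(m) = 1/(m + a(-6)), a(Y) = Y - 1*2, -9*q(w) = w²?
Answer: -62124535/15569056 ≈ -3.9903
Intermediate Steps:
q(w) = -w²/9
a(Y) = -2 + Y (a(Y) = Y - 2 = -2 + Y)
P(m) = 1/(-8 + m) (P(m) = 1/(m + (-2 - 6)) = 1/(m - 8) = 1/(-8 + m))
P(q(-2))/(-2649) + 3703/(-928) = 1/(-8 - ⅑*(-2)²*(-2649)) + 3703/(-928) = -1/2649/(-8 - ⅑*4) + 3703*(-1/928) = -1/2649/(-8 - 4/9) - 3703/928 = -1/2649/(-76/9) - 3703/928 = -9/76*(-1/2649) - 3703/928 = 3/67108 - 3703/928 = -62124535/15569056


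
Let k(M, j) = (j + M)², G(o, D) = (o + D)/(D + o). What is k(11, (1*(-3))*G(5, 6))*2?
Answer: 128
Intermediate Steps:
G(o, D) = 1 (G(o, D) = (D + o)/(D + o) = 1)
k(M, j) = (M + j)²
k(11, (1*(-3))*G(5, 6))*2 = (11 + (1*(-3))*1)²*2 = (11 - 3*1)²*2 = (11 - 3)²*2 = 8²*2 = 64*2 = 128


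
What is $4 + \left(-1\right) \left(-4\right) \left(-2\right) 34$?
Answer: $-268$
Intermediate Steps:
$4 + \left(-1\right) \left(-4\right) \left(-2\right) 34 = 4 + 4 \left(-2\right) 34 = 4 - 272 = -268$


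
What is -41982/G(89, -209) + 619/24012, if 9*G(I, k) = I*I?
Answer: -9067742957/190199052 ≈ -47.675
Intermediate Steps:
G(I, k) = I²/9 (G(I, k) = (I*I)/9 = I²/9)
-41982/G(89, -209) + 619/24012 = -41982/((⅑)*89²) + 619/24012 = -41982/((⅑)*7921) + 619*(1/24012) = -41982/7921/9 + 619/24012 = -41982*9/7921 + 619/24012 = -377838/7921 + 619/24012 = -9067742957/190199052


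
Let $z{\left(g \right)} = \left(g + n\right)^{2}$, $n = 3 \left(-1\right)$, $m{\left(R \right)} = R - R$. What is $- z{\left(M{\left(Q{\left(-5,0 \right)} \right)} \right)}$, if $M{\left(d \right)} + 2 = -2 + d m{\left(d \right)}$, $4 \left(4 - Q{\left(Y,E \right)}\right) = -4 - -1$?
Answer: $-49$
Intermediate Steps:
$m{\left(R \right)} = 0$
$Q{\left(Y,E \right)} = \frac{19}{4}$ ($Q{\left(Y,E \right)} = 4 - \frac{-4 - -1}{4} = 4 - \frac{-4 + 1}{4} = 4 - - \frac{3}{4} = 4 + \frac{3}{4} = \frac{19}{4}$)
$M{\left(d \right)} = -4$ ($M{\left(d \right)} = -2 + \left(-2 + d 0\right) = -2 + \left(-2 + 0\right) = -2 - 2 = -4$)
$n = -3$
$z{\left(g \right)} = \left(-3 + g\right)^{2}$ ($z{\left(g \right)} = \left(g - 3\right)^{2} = \left(-3 + g\right)^{2}$)
$- z{\left(M{\left(Q{\left(-5,0 \right)} \right)} \right)} = - \left(-3 - 4\right)^{2} = - \left(-7\right)^{2} = \left(-1\right) 49 = -49$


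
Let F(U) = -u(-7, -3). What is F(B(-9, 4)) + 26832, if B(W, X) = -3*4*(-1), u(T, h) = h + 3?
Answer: 26832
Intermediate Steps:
u(T, h) = 3 + h
B(W, X) = 12 (B(W, X) = -12*(-1) = 12)
F(U) = 0 (F(U) = -(3 - 3) = -1*0 = 0)
F(B(-9, 4)) + 26832 = 0 + 26832 = 26832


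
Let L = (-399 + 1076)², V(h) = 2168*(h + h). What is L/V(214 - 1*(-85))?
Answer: 458329/1296464 ≈ 0.35352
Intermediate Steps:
V(h) = 4336*h (V(h) = 2168*(2*h) = 4336*h)
L = 458329 (L = 677² = 458329)
L/V(214 - 1*(-85)) = 458329/((4336*(214 - 1*(-85)))) = 458329/((4336*(214 + 85))) = 458329/((4336*299)) = 458329/1296464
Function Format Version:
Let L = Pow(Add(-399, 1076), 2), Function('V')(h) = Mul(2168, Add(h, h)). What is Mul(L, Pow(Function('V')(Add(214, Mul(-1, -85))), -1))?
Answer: Rational(458329, 1296464) ≈ 0.35352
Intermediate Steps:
Function('V')(h) = Mul(4336, h) (Function('V')(h) = Mul(2168, Mul(2, h)) = Mul(4336, h))
L = 458329 (L = Pow(677, 2) = 458329)
Mul(L, Pow(Function('V')(Add(214, Mul(-1, -85))), -1)) = Mul(458329, Pow(Mul(4336, Add(214, Mul(-1, -85))), -1)) = Mul(458329, Pow(Mul(4336, Add(214, 85)), -1)) = Mul(458329, Pow(Mul(4336, 299), -1)) = Mul(458329, Pow(1296464, -1)) = Mul(458329, Rational(1, 1296464)) = Rational(458329, 1296464)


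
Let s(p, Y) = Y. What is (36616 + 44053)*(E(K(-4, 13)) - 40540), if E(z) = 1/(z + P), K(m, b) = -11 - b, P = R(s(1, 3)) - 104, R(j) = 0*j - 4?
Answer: -431682486989/132 ≈ -3.2703e+9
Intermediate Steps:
R(j) = -4 (R(j) = 0 - 4 = -4)
P = -108 (P = -4 - 104 = -108)
E(z) = 1/(-108 + z) (E(z) = 1/(z - 108) = 1/(-108 + z))
(36616 + 44053)*(E(K(-4, 13)) - 40540) = (36616 + 44053)*(1/(-108 + (-11 - 1*13)) - 40540) = 80669*(1/(-108 + (-11 - 13)) - 40540) = 80669*(1/(-108 - 24) - 40540) = 80669*(1/(-132) - 40540) = 80669*(-1/132 - 40540) = 80669*(-5351281/132) = -431682486989/132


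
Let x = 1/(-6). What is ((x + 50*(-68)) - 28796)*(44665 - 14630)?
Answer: -5802071195/6 ≈ -9.6701e+8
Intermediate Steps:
x = -1/6 ≈ -0.16667
((x + 50*(-68)) - 28796)*(44665 - 14630) = ((-1/6 + 50*(-68)) - 28796)*(44665 - 14630) = ((-1/6 - 3400) - 28796)*30035 = (-20401/6 - 28796)*30035 = -193177/6*30035 = -5802071195/6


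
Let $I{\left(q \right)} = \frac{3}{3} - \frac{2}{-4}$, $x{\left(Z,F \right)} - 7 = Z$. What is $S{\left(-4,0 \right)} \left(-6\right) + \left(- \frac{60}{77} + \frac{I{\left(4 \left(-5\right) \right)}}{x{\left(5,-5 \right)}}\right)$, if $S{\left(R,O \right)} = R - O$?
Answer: $\frac{14381}{616} \approx 23.346$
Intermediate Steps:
$x{\left(Z,F \right)} = 7 + Z$
$I{\left(q \right)} = \frac{3}{2}$ ($I{\left(q \right)} = 3 \cdot \frac{1}{3} - - \frac{1}{2} = 1 + \frac{1}{2} = \frac{3}{2}$)
$S{\left(-4,0 \right)} \left(-6\right) + \left(- \frac{60}{77} + \frac{I{\left(4 \left(-5\right) \right)}}{x{\left(5,-5 \right)}}\right) = \left(-4 - 0\right) \left(-6\right) + \left(- \frac{60}{77} + \frac{3}{2 \left(7 + 5\right)}\right) = \left(-4 + 0\right) \left(-6\right) + \left(\left(-60\right) \frac{1}{77} + \frac{3}{2 \cdot 12}\right) = \left(-4\right) \left(-6\right) + \left(- \frac{60}{77} + \frac{3}{2} \cdot \frac{1}{12}\right) = 24 + \left(- \frac{60}{77} + \frac{1}{8}\right) = 24 - \frac{403}{616} = \frac{14381}{616}$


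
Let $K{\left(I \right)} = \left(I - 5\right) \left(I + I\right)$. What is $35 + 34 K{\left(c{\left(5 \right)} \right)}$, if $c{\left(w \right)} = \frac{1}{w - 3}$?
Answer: $-118$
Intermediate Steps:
$c{\left(w \right)} = \frac{1}{-3 + w}$
$K{\left(I \right)} = 2 I \left(-5 + I\right)$ ($K{\left(I \right)} = \left(-5 + I\right) 2 I = 2 I \left(-5 + I\right)$)
$35 + 34 K{\left(c{\left(5 \right)} \right)} = 35 + 34 \frac{2 \left(-5 + \frac{1}{-3 + 5}\right)}{-3 + 5} = 35 + 34 \frac{2 \left(-5 + \frac{1}{2}\right)}{2} = 35 + 34 \cdot 2 \cdot \frac{1}{2} \left(-5 + \frac{1}{2}\right) = 35 + 34 \cdot 2 \cdot \frac{1}{2} \left(- \frac{9}{2}\right) = 35 + 34 \left(- \frac{9}{2}\right) = 35 - 153 = -118$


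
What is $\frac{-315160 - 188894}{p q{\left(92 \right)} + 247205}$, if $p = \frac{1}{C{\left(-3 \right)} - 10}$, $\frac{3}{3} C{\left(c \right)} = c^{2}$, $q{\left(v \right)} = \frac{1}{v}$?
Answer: $- \frac{15457656}{7580953} \approx -2.039$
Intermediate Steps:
$C{\left(c \right)} = c^{2}$
$p = -1$ ($p = \frac{1}{\left(-3\right)^{2} - 10} = \frac{1}{9 - 10} = \frac{1}{-1} = -1$)
$\frac{-315160 - 188894}{p q{\left(92 \right)} + 247205} = \frac{-315160 - 188894}{- \frac{1}{92} + 247205} = - \frac{504054}{\left(-1\right) \frac{1}{92} + 247205} = - \frac{504054}{- \frac{1}{92} + 247205} = - \frac{504054}{\frac{22742859}{92}} = \left(-504054\right) \frac{92}{22742859} = - \frac{15457656}{7580953}$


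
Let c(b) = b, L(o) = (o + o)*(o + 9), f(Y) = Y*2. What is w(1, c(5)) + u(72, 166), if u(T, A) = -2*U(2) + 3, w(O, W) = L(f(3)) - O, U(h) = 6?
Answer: 170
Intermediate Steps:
f(Y) = 2*Y
L(o) = 2*o*(9 + o) (L(o) = (2*o)*(9 + o) = 2*o*(9 + o))
w(O, W) = 180 - O (w(O, W) = 2*(2*3)*(9 + 2*3) - O = 2*6*(9 + 6) - O = 2*6*15 - O = 180 - O)
u(T, A) = -9 (u(T, A) = -2*6 + 3 = -12 + 3 = -9)
w(1, c(5)) + u(72, 166) = (180 - 1*1) - 9 = (180 - 1) - 9 = 179 - 9 = 170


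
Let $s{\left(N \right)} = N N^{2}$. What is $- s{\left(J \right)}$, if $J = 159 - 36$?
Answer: $-1860867$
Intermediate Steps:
$J = 123$
$s{\left(N \right)} = N^{3}$
$- s{\left(J \right)} = - 123^{3} = \left(-1\right) 1860867 = -1860867$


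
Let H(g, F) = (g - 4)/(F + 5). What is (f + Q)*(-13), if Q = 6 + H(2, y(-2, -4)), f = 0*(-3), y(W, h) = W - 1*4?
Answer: -104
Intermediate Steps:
y(W, h) = -4 + W (y(W, h) = W - 4 = -4 + W)
f = 0
H(g, F) = (-4 + g)/(5 + F)
Q = 8 (Q = 6 + (-4 + 2)/(5 + (-4 - 2)) = 6 - 2/(5 - 6) = 6 - 2/(-1) = 6 - 1*(-2) = 6 + 2 = 8)
(f + Q)*(-13) = (0 + 8)*(-13) = 8*(-13) = -104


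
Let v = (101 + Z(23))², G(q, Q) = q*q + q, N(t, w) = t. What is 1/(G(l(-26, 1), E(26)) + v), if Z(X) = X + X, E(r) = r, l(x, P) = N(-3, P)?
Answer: 1/21615 ≈ 4.6264e-5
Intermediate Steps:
l(x, P) = -3
Z(X) = 2*X
G(q, Q) = q + q² (G(q, Q) = q² + q = q + q²)
v = 21609 (v = (101 + 2*23)² = (101 + 46)² = 147² = 21609)
1/(G(l(-26, 1), E(26)) + v) = 1/(-3*(1 - 3) + 21609) = 1/(-3*(-2) + 21609) = 1/(6 + 21609) = 1/21615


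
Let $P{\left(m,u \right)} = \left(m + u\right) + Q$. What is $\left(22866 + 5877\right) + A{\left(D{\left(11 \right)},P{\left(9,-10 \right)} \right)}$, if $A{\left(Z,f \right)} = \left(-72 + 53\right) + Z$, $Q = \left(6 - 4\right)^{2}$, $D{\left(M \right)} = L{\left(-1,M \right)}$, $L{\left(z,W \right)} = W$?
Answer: $28735$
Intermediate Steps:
$D{\left(M \right)} = M$
$Q = 4$ ($Q = 2^{2} = 4$)
$P{\left(m,u \right)} = 4 + m + u$ ($P{\left(m,u \right)} = \left(m + u\right) + 4 = 4 + m + u$)
$A{\left(Z,f \right)} = -19 + Z$
$\left(22866 + 5877\right) + A{\left(D{\left(11 \right)},P{\left(9,-10 \right)} \right)} = \left(22866 + 5877\right) + \left(-19 + 11\right) = 28743 - 8 = 28735$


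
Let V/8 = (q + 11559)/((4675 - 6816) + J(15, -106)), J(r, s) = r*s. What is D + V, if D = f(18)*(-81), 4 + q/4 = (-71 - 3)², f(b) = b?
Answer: -5707374/3731 ≈ -1529.7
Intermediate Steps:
q = 21888 (q = -16 + 4*(-71 - 3)² = -16 + 4*(-74)² = -16 + 4*5476 = -16 + 21904 = 21888)
D = -1458 (D = 18*(-81) = -1458)
V = -267576/3731 (V = 8*((21888 + 11559)/((4675 - 6816) + 15*(-106))) = 8*(33447/(-2141 - 1590)) = 8*(33447/(-3731)) = 8*(33447*(-1/3731)) = 8*(-33447/3731) = -267576/3731 ≈ -71.717)
D + V = -1458 - 267576/3731 = -5707374/3731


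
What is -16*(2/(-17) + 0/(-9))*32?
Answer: 1024/17 ≈ 60.235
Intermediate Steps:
-16*(2/(-17) + 0/(-9))*32 = -16*(2*(-1/17) + 0*(-⅑))*32 = -16*(-2/17 + 0)*32 = -16*(-2/17)*32 = (32/17)*32 = 1024/17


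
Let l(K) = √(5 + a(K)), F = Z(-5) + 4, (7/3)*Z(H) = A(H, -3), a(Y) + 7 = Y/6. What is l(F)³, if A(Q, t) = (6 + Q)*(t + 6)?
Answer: -47*I*√1974/1764 ≈ -1.1838*I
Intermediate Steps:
A(Q, t) = (6 + Q)*(6 + t)
a(Y) = -7 + Y/6
Z(H) = 54/7 + 9*H/7 (Z(H) = 3*(36 + 6*H + 6*(-3) + H*(-3))/7 = 3*(36 + 6*H - 18 - 3*H)/7 = 3*(18 + 3*H)/7 = 54/7 + 9*H/7)
F = 37/7 (F = (54/7 + (9/7)*(-5)) + 4 = (54/7 - 45/7) + 4 = 9/7 + 4 = 37/7 ≈ 5.2857)
l(K) = √(-2 + K/6) (l(K) = √(5 + (-7 + K/6)) = √(-2 + K/6))
l(F)³ = (√(-72 + 6*(37/7))/6)³ = (√(-72 + 222/7)/6)³ = (√(-282/7)/6)³ = ((I*√1974/7)/6)³ = (I*√1974/42)³ = -47*I*√1974/1764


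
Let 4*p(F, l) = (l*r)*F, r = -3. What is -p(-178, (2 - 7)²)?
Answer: -6675/2 ≈ -3337.5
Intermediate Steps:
p(F, l) = -3*F*l/4 (p(F, l) = ((l*(-3))*F)/4 = ((-3*l)*F)/4 = (-3*F*l)/4 = -3*F*l/4)
-p(-178, (2 - 7)²) = -(-3)*(-178)*(2 - 7)²/4 = -(-3)*(-178)*(-5)²/4 = -(-3)*(-178)*25/4 = -1*6675/2 = -6675/2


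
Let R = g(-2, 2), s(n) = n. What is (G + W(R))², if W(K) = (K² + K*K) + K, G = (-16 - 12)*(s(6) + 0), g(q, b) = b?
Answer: 24964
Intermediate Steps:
G = -168 (G = (-16 - 12)*(6 + 0) = -28*6 = -168)
R = 2
W(K) = K + 2*K² (W(K) = (K² + K²) + K = 2*K² + K = K + 2*K²)
(G + W(R))² = (-168 + 2*(1 + 2*2))² = (-168 + 2*(1 + 4))² = (-168 + 2*5)² = (-168 + 10)² = (-158)² = 24964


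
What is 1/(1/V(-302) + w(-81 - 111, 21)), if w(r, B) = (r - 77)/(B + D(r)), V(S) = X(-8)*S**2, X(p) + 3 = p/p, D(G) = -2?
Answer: -3465752/49067771 ≈ -0.070632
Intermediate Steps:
X(p) = -2 (X(p) = -3 + p/p = -3 + 1 = -2)
V(S) = -2*S**2
w(r, B) = (-77 + r)/(-2 + B) (w(r, B) = (r - 77)/(B - 2) = (-77 + r)/(-2 + B))
1/(1/V(-302) + w(-81 - 111, 21)) = 1/(1/(-2*(-302)**2) + (-77 + (-81 - 111))/(-2 + 21)) = 1/(1/(-2*91204) + (-77 - 192)/19) = 1/(1/(-182408) + (1/19)*(-269)) = 1/(-1/182408 - 269/19) = 1/(-49067771/3465752) = -3465752/49067771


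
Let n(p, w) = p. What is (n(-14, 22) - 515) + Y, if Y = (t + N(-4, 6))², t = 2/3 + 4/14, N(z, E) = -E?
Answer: -222053/441 ≈ -503.52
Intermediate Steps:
t = 20/21 (t = 2*(⅓) + 4*(1/14) = ⅔ + 2/7 = 20/21 ≈ 0.95238)
Y = 11236/441 (Y = (20/21 - 1*6)² = (20/21 - 6)² = (-106/21)² = 11236/441 ≈ 25.478)
(n(-14, 22) - 515) + Y = (-14 - 515) + 11236/441 = -529 + 11236/441 = -222053/441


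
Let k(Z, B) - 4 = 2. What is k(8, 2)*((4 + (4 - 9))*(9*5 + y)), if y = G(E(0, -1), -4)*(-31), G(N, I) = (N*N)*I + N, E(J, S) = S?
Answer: -1200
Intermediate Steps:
k(Z, B) = 6 (k(Z, B) = 4 + 2 = 6)
G(N, I) = N + I*N² (G(N, I) = N²*I + N = I*N² + N = N + I*N²)
y = 155 (y = -(1 - 4*(-1))*(-31) = -(1 + 4)*(-31) = -1*5*(-31) = -5*(-31) = 155)
k(8, 2)*((4 + (4 - 9))*(9*5 + y)) = 6*((4 + (4 - 9))*(9*5 + 155)) = 6*((4 - 5)*(45 + 155)) = 6*(-1*200) = 6*(-200) = -1200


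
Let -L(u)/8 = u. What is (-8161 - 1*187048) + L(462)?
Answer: -198905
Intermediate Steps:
L(u) = -8*u
(-8161 - 1*187048) + L(462) = (-8161 - 1*187048) - 8*462 = (-8161 - 187048) - 3696 = -195209 - 3696 = -198905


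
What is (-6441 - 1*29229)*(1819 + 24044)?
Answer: -922533210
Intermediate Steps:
(-6441 - 1*29229)*(1819 + 24044) = (-6441 - 29229)*25863 = -35670*25863 = -922533210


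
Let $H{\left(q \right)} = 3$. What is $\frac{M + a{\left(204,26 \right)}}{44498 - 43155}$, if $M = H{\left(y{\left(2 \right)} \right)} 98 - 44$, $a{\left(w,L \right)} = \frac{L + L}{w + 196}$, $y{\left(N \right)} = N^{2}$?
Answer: $\frac{25013}{134300} \approx 0.18625$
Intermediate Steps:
$a{\left(w,L \right)} = \frac{2 L}{196 + w}$
$M = 250$ ($M = 3 \cdot 98 - 44 = 294 - 44 = 250$)
$\frac{M + a{\left(204,26 \right)}}{44498 - 43155} = \frac{250 + 2 \cdot 26 \frac{1}{196 + 204}}{44498 - 43155} = \frac{250 + 2 \cdot 26 \cdot \frac{1}{400}}{1343} = \left(250 + 2 \cdot 26 \cdot \frac{1}{400}\right) \frac{1}{1343} = \left(250 + \frac{13}{100}\right) \frac{1}{1343} = \frac{25013}{100} \cdot \frac{1}{1343} = \frac{25013}{134300}$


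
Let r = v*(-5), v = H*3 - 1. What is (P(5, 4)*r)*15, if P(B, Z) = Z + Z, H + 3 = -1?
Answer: 7800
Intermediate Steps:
H = -4 (H = -3 - 1 = -4)
v = -13 (v = -4*3 - 1 = -12 - 1 = -13)
P(B, Z) = 2*Z
r = 65 (r = -13*(-5) = 65)
(P(5, 4)*r)*15 = ((2*4)*65)*15 = (8*65)*15 = 520*15 = 7800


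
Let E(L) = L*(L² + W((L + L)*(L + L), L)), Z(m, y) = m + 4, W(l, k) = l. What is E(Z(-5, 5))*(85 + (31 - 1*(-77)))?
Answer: -965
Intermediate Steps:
Z(m, y) = 4 + m
E(L) = 5*L³ (E(L) = L*(L² + (L + L)*(L + L)) = L*(L² + (2*L)*(2*L)) = L*(L² + 4*L²) = L*(5*L²) = 5*L³)
E(Z(-5, 5))*(85 + (31 - 1*(-77))) = (5*(4 - 5)³)*(85 + (31 - 1*(-77))) = (5*(-1)³)*(85 + (31 + 77)) = (5*(-1))*(85 + 108) = -5*193 = -965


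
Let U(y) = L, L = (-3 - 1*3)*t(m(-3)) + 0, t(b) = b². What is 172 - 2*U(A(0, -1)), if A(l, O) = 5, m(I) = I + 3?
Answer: 172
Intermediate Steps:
m(I) = 3 + I
L = 0 (L = (-3 - 1*3)*(3 - 3)² + 0 = (-3 - 3)*0² + 0 = -6*0 + 0 = 0 + 0 = 0)
U(y) = 0
172 - 2*U(A(0, -1)) = 172 - 2*0 = 172 + 0 = 172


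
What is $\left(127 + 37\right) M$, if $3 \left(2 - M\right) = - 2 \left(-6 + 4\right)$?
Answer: $\frac{328}{3} \approx 109.33$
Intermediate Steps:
$M = \frac{2}{3}$ ($M = 2 - \frac{\left(-2\right) \left(-6 + 4\right)}{3} = 2 - \frac{\left(-2\right) \left(-2\right)}{3} = 2 - \frac{4}{3} = \frac{2}{3} \approx 0.66667$)
$\left(127 + 37\right) M = \left(127 + 37\right) \frac{2}{3} = 164 \cdot \frac{2}{3} = \frac{328}{3}$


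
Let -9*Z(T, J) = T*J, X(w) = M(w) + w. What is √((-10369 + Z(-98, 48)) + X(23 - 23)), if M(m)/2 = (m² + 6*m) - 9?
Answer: I*√88779/3 ≈ 99.319*I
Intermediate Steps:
M(m) = -18 + 2*m² + 12*m (M(m) = 2*((m² + 6*m) - 9) = 2*(-9 + m² + 6*m) = -18 + 2*m² + 12*m)
X(w) = -18 + 2*w² + 13*w (X(w) = (-18 + 2*w² + 12*w) + w = -18 + 2*w² + 13*w)
Z(T, J) = -J*T/9 (Z(T, J) = -T*J/9 = -J*T/9)
√((-10369 + Z(-98, 48)) + X(23 - 23)) = √((-10369 - ⅑*48*(-98)) + (-18 + 2*(23 - 23)² + 13*(23 - 23))) = √((-10369 + 1568/3) + (-18 + 2*0² + 13*0)) = √(-29539/3 + (-18 + 2*0 + 0)) = √(-29539/3 + (-18 + 0 + 0)) = √(-29539/3 - 18) = √(-29593/3) = I*√88779/3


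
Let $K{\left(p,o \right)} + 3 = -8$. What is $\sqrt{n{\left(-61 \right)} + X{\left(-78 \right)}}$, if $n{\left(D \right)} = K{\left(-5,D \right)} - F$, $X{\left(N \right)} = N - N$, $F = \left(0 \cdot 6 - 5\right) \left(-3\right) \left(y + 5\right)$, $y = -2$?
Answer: $2 i \sqrt{14} \approx 7.4833 i$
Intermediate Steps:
$K{\left(p,o \right)} = -11$ ($K{\left(p,o \right)} = -3 - 8 = -11$)
$F = 45$ ($F = \left(0 \cdot 6 - 5\right) \left(-3\right) \left(-2 + 5\right) = \left(0 - 5\right) \left(-3\right) 3 = \left(-5\right) \left(-3\right) 3 = 15 \cdot 3 = 45$)
$X{\left(N \right)} = 0$
$n{\left(D \right)} = -56$ ($n{\left(D \right)} = -11 - 45 = -56$)
$\sqrt{n{\left(-61 \right)} + X{\left(-78 \right)}} = \sqrt{-56 + 0} = \sqrt{-56} = 2 i \sqrt{14}$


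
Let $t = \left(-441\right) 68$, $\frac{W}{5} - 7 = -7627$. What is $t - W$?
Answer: $8112$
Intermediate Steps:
$W = -38100$ ($W = 35 + 5 \left(-7627\right) = 35 - 38135 = -38100$)
$t = -29988$
$t - W = -29988 - -38100 = -29988 + 38100 = 8112$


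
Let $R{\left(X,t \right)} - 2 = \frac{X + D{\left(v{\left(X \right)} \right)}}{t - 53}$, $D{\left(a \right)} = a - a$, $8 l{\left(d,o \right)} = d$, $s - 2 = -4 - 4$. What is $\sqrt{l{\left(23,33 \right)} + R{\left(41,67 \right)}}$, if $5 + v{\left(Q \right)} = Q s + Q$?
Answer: $\frac{\sqrt{6118}}{28} \approx 2.7935$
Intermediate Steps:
$s = -6$ ($s = 2 - 8 = -6$)
$v{\left(Q \right)} = -5 - 5 Q$ ($v{\left(Q \right)} = -5 + \left(Q \left(-6\right) + Q\right) = -5 + \left(- 6 Q + Q\right) = -5 - 5 Q$)
$l{\left(d,o \right)} = \frac{d}{8}$
$D{\left(a \right)} = 0$
$R{\left(X,t \right)} = 2 + \frac{X}{-53 + t}$ ($R{\left(X,t \right)} = 2 + \frac{X + 0}{t - 53} = 2 + \frac{X}{-53 + t}$)
$\sqrt{l{\left(23,33 \right)} + R{\left(41,67 \right)}} = \sqrt{\frac{1}{8} \cdot 23 + \frac{-106 + 41 + 2 \cdot 67}{-53 + 67}} = \sqrt{\frac{23}{8} + \frac{-106 + 41 + 134}{14}} = \sqrt{\frac{23}{8} + \frac{1}{14} \cdot 69} = \sqrt{\frac{23}{8} + \frac{69}{14}} = \sqrt{\frac{437}{56}} = \frac{\sqrt{6118}}{28}$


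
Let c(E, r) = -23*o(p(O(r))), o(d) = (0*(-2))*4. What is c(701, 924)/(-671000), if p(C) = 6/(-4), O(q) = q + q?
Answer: 0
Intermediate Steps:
O(q) = 2*q
p(C) = -3/2 (p(C) = 6*(-1/4) = -3/2)
o(d) = 0 (o(d) = 0*4 = 0)
c(E, r) = 0 (c(E, r) = -23*0 = 0)
c(701, 924)/(-671000) = 0/(-671000) = 0*(-1/671000) = 0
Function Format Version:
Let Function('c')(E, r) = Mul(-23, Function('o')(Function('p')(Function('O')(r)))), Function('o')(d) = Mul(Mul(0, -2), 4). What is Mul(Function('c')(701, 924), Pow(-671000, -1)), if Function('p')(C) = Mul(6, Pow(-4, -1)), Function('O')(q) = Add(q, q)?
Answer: 0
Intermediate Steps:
Function('O')(q) = Mul(2, q)
Function('p')(C) = Rational(-3, 2) (Function('p')(C) = Mul(6, Rational(-1, 4)) = Rational(-3, 2))
Function('o')(d) = 0 (Function('o')(d) = Mul(0, 4) = 0)
Function('c')(E, r) = 0 (Function('c')(E, r) = Mul(-23, 0) = 0)
Mul(Function('c')(701, 924), Pow(-671000, -1)) = Mul(0, Pow(-671000, -1)) = Mul(0, Rational(-1, 671000)) = 0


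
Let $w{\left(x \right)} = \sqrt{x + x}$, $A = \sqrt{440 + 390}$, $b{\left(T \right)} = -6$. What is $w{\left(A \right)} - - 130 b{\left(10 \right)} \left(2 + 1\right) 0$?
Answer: $2^{\frac{3}{4}} \sqrt[4]{415} \approx 7.5907$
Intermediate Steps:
$A = \sqrt{830} \approx 28.81$
$w{\left(x \right)} = \sqrt{2} \sqrt{x}$ ($w{\left(x \right)} = \sqrt{2 x} = \sqrt{2} \sqrt{x}$)
$w{\left(A \right)} - - 130 b{\left(10 \right)} \left(2 + 1\right) 0 = \sqrt{2} \sqrt{\sqrt{830}} - \left(-130\right) \left(-6\right) \left(2 + 1\right) 0 = \sqrt{2} \sqrt[4]{830} - 780 \cdot 3 \cdot 0 = 2^{\frac{3}{4}} \sqrt[4]{415} - 780 \cdot 0 = 2^{\frac{3}{4}} \sqrt[4]{415} - 0 = 2^{\frac{3}{4}} \sqrt[4]{415} + 0 = 2^{\frac{3}{4}} \sqrt[4]{415}$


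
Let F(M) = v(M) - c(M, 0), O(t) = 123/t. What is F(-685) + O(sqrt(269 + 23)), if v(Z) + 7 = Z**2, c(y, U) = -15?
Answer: 469233 + 123*sqrt(73)/146 ≈ 4.6924e+5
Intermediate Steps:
v(Z) = -7 + Z**2
F(M) = 8 + M**2 (F(M) = (-7 + M**2) - 1*(-15) = (-7 + M**2) + 15 = 8 + M**2)
F(-685) + O(sqrt(269 + 23)) = (8 + (-685)**2) + 123/(sqrt(269 + 23)) = (8 + 469225) + 123/(sqrt(292)) = 469233 + 123/((2*sqrt(73))) = 469233 + 123*(sqrt(73)/146) = 469233 + 123*sqrt(73)/146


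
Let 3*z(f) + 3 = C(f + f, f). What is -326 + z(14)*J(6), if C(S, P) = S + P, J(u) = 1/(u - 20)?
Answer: -4577/14 ≈ -326.93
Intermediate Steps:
J(u) = 1/(-20 + u)
C(S, P) = P + S
z(f) = -1 + f (z(f) = -1 + (f + (f + f))/3 = -1 + (f + 2*f)/3 = -1 + (3*f)/3 = -1 + f)
-326 + z(14)*J(6) = -326 + (-1 + 14)/(-20 + 6) = -326 + 13/(-14) = -326 + 13*(-1/14) = -326 - 13/14 = -4577/14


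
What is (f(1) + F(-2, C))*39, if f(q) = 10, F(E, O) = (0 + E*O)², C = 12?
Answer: 22854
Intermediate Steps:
F(E, O) = E²*O² (F(E, O) = (E*O)² = E²*O²)
(f(1) + F(-2, C))*39 = (10 + (-2)²*12²)*39 = (10 + 4*144)*39 = (10 + 576)*39 = 586*39 = 22854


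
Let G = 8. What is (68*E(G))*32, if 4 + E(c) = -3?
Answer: -15232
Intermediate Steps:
E(c) = -7 (E(c) = -4 - 3 = -7)
(68*E(G))*32 = (68*(-7))*32 = -476*32 = -15232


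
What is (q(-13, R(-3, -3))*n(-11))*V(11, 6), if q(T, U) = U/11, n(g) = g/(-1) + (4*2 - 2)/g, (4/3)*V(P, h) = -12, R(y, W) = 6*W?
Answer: 18630/121 ≈ 153.97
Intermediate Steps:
V(P, h) = -9 (V(P, h) = (3/4)*(-12) = -9)
n(g) = -g + 6/g (n(g) = g*(-1) + (8 - 2)/g = -g + 6/g)
q(T, U) = U/11 (q(T, U) = U*(1/11) = U/11)
(q(-13, R(-3, -3))*n(-11))*V(11, 6) = (((6*(-3))/11)*(-1*(-11) + 6/(-11)))*(-9) = (((1/11)*(-18))*(11 + 6*(-1/11)))*(-9) = -18*(11 - 6/11)/11*(-9) = -18/11*115/11*(-9) = -2070/121*(-9) = 18630/121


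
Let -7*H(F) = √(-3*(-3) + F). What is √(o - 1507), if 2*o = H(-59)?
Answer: √(-295372 - 70*I*√2)/14 ≈ 0.0065053 - 38.82*I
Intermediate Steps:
H(F) = -√(9 + F)/7 (H(F) = -√(-3*(-3) + F)/7 = -√(9 + F)/7)
o = -5*I*√2/14 (o = (-√(9 - 59)/7)/2 = (-5*I*√2/7)/2 = -5*I*√2/14 ≈ -0.50508*I)
√(o - 1507) = √(-5*I*√2/14 - 1507) = √(-1507 - 5*I*√2/14)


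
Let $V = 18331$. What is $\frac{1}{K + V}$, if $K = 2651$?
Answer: $\frac{1}{20982} \approx 4.766 \cdot 10^{-5}$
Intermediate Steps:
$\frac{1}{K + V} = \frac{1}{2651 + 18331} = \frac{1}{20982}$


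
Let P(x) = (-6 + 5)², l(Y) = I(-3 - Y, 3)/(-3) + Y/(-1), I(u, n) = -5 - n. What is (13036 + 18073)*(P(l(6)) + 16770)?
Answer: 521729039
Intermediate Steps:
l(Y) = 8/3 - Y (l(Y) = (-5 - 1*3)/(-3) + Y/(-1) = (-5 - 3)*(-⅓) + Y*(-1) = -8*(-⅓) - Y = 8/3 - Y)
P(x) = 1 (P(x) = (-1)² = 1)
(13036 + 18073)*(P(l(6)) + 16770) = (13036 + 18073)*(1 + 16770) = 31109*16771 = 521729039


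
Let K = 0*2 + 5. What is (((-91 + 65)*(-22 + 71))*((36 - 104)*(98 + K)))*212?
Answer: 1891696352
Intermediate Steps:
K = 5 (K = 0 + 5 = 5)
(((-91 + 65)*(-22 + 71))*((36 - 104)*(98 + K)))*212 = (((-91 + 65)*(-22 + 71))*((36 - 104)*(98 + 5)))*212 = ((-26*49)*(-68*103))*212 = -1274*(-7004)*212 = 8923096*212 = 1891696352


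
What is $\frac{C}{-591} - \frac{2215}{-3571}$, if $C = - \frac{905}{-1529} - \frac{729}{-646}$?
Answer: $\frac{1286939911969}{2084574085374} \approx 0.61736$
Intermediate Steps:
$C = \frac{1699271}{987734}$ ($C = \left(-905\right) \left(- \frac{1}{1529}\right) - - \frac{729}{646} = \frac{905}{1529} + \frac{729}{646} = \frac{1699271}{987734} \approx 1.7204$)
$\frac{C}{-591} - \frac{2215}{-3571} = \frac{1699271}{987734 \left(-591\right)} - \frac{2215}{-3571} = \frac{1699271}{987734} \left(- \frac{1}{591}\right) - - \frac{2215}{3571} = - \frac{1699271}{583750794} + \frac{2215}{3571} = \frac{1286939911969}{2084574085374}$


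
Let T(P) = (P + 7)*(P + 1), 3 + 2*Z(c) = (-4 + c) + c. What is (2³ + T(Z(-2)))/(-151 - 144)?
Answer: -1/236 ≈ -0.0042373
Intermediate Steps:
Z(c) = -7/2 + c (Z(c) = -3/2 + ((-4 + c) + c)/2 = -3/2 + (-4 + 2*c)/2 = -3/2 + (-2 + c) = -7/2 + c)
T(P) = (1 + P)*(7 + P) (T(P) = (7 + P)*(1 + P) = (1 + P)*(7 + P))
(2³ + T(Z(-2)))/(-151 - 144) = (2³ + (7 + (-7/2 - 2)² + 8*(-7/2 - 2)))/(-151 - 144) = (8 + (7 + (-11/2)² + 8*(-11/2)))/(-295) = (8 + (7 + 121/4 - 44))*(-1/295) = (8 - 27/4)*(-1/295) = (5/4)*(-1/295) = -1/236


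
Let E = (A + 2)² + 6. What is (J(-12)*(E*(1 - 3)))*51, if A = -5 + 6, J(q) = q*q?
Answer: -220320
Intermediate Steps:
J(q) = q²
A = 1
E = 15 (E = (1 + 2)² + 6 = 3² + 6 = 9 + 6 = 15)
(J(-12)*(E*(1 - 3)))*51 = ((-12)²*(15*(1 - 3)))*51 = (144*(15*(-2)))*51 = (144*(-30))*51 = -4320*51 = -220320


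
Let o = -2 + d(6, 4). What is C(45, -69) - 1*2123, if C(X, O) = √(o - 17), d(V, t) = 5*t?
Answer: -2122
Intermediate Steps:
o = 18 (o = -2 + 5*4 = -2 + 20 = 18)
C(X, O) = 1 (C(X, O) = √(18 - 17) = √1 = 1)
C(45, -69) - 1*2123 = 1 - 1*2123 = 1 - 2123 = -2122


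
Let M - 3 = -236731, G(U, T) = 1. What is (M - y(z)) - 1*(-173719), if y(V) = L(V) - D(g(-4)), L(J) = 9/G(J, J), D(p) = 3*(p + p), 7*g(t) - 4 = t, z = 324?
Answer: -63018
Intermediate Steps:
g(t) = 4/7 + t/7
D(p) = 6*p (D(p) = 3*(2*p) = 6*p)
L(J) = 9 (L(J) = 9/1 = 9*1 = 9)
M = -236728 (M = 3 - 236731 = -236728)
y(V) = 9 (y(V) = 9 - 6*(4/7 + (⅐)*(-4)) = 9 - 6*(4/7 - 4/7) = 9 - 6*0 = 9 - 1*0 = 9 + 0 = 9)
(M - y(z)) - 1*(-173719) = (-236728 - 1*9) - 1*(-173719) = (-236728 - 9) + 173719 = -236737 + 173719 = -63018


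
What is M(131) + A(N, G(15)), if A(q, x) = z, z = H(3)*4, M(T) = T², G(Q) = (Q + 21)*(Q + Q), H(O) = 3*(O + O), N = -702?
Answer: 17233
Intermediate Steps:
H(O) = 6*O (H(O) = 3*(2*O) = 6*O)
G(Q) = 2*Q*(21 + Q) (G(Q) = (21 + Q)*(2*Q) = 2*Q*(21 + Q))
z = 72 (z = (6*3)*4 = 18*4 = 72)
A(q, x) = 72
M(131) + A(N, G(15)) = 131² + 72 = 17161 + 72 = 17233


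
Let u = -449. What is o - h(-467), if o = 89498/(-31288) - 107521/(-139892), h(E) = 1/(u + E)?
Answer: -261951922031/125289933148 ≈ -2.0908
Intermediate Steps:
h(E) = 1/(-449 + E)
o = -572246073/273558806 (o = 89498*(-1/31288) - 107521*(-1/139892) = -44749/15644 + 107521/139892 = -572246073/273558806 ≈ -2.0919)
o - h(-467) = -572246073/273558806 - 1/(-449 - 467) = -572246073/273558806 - 1/(-916) = -572246073/273558806 - 1*(-1/916) = -572246073/273558806 + 1/916 = -261951922031/125289933148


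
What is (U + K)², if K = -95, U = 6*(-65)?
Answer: 235225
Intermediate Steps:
U = -390
(U + K)² = (-390 - 95)² = (-485)² = 235225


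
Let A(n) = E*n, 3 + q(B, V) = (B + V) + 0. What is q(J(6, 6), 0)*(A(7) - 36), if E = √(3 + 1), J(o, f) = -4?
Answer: 154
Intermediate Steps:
E = 2 (E = √4 = 2)
q(B, V) = -3 + B + V (q(B, V) = -3 + ((B + V) + 0) = -3 + (B + V) = -3 + B + V)
A(n) = 2*n
q(J(6, 6), 0)*(A(7) - 36) = (-3 - 4 + 0)*(2*7 - 36) = -7*(14 - 36) = -7*(-22) = 154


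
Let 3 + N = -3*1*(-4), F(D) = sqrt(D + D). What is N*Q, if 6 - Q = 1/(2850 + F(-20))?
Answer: 43859151/812254 + 9*I*sqrt(10)/4061270 ≈ 53.997 + 7.0078e-6*I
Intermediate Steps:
F(D) = sqrt(2)*sqrt(D) (F(D) = sqrt(2*D) = sqrt(2)*sqrt(D))
N = 9 (N = -3 - 3*1*(-4) = -3 - 3*(-4) = -3 + 12 = 9)
Q = 6 - 1/(2850 + 2*I*sqrt(10)) (Q = 6 - 1/(2850 + sqrt(2)*sqrt(-20)) = 6 - 1/(2850 + sqrt(2)*(2*I*sqrt(5))) = 6 - 1/(2850 + 2*I*sqrt(10)) ≈ 5.9996 + 7.7864e-7*I)
N*Q = 9*(4873239/812254 + I*sqrt(10)/4061270) = 43859151/812254 + 9*I*sqrt(10)/4061270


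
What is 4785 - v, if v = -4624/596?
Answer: 714121/149 ≈ 4792.8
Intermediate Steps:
v = -1156/149 (v = -4624*1/596 = -1156/149 ≈ -7.7584)
4785 - v = 4785 - 1*(-1156/149) = 4785 + 1156/149 = 714121/149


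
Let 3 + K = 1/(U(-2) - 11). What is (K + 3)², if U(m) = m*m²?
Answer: 1/361 ≈ 0.0027701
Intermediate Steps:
U(m) = m³
K = -58/19 (K = -3 + 1/((-2)³ - 11) = -3 + 1/(-8 - 11) = -3 + 1/(-19) = -3 - 1/19 = -58/19 ≈ -3.0526)
(K + 3)² = (-58/19 + 3)² = (-1/19)² = 1/361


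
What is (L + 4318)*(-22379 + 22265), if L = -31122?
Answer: 3055656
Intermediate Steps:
(L + 4318)*(-22379 + 22265) = (-31122 + 4318)*(-22379 + 22265) = -26804*(-114) = 3055656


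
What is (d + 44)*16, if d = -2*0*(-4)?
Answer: 704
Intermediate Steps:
d = 0 (d = 0*(-4) = 0)
(d + 44)*16 = (0 + 44)*16 = 44*16 = 704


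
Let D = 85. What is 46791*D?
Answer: 3977235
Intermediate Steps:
46791*D = 46791*85 = 3977235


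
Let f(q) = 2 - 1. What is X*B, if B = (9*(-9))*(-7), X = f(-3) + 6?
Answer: 3969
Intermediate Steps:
f(q) = 1
X = 7 (X = 1 + 6 = 7)
B = 567 (B = -81*(-7) = 567)
X*B = 7*567 = 3969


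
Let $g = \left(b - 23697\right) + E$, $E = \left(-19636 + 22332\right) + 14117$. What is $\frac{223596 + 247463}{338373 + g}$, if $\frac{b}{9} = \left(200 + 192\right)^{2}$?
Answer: $\frac{471059}{1714465} \approx 0.27476$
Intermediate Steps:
$b = 1382976$ ($b = 9 \left(200 + 192\right)^{2} = 9 \cdot 392^{2} = 9 \cdot 153664 = 1382976$)
$E = 16813$ ($E = 2696 + 14117 = 16813$)
$g = 1376092$ ($g = \left(1382976 - 23697\right) + 16813 = 1359279 + 16813 = 1376092$)
$\frac{223596 + 247463}{338373 + g} = \frac{223596 + 247463}{338373 + 1376092} = \frac{471059}{1714465}$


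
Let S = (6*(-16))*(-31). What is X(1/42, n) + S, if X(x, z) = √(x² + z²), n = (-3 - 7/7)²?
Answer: 2976 + √451585/42 ≈ 2992.0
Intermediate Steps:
n = 16 (n = (-3 - 7*⅐)² = (-3 - 1)² = (-4)² = 16)
S = 2976 (S = -96*(-31) = 2976)
X(1/42, n) + S = √((1/42)² + 16²) + 2976 = √((1/42)² + 256) + 2976 = √(1/1764 + 256) + 2976 = √(451585/1764) + 2976 = √451585/42 + 2976 = 2976 + √451585/42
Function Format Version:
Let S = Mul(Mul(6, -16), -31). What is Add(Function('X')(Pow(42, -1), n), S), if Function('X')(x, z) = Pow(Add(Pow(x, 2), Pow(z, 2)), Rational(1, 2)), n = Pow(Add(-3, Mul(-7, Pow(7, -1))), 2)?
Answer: Add(2976, Mul(Rational(1, 42), Pow(451585, Rational(1, 2)))) ≈ 2992.0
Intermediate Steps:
n = 16 (n = Pow(Add(-3, Mul(-7, Rational(1, 7))), 2) = Pow(Add(-3, -1), 2) = Pow(-4, 2) = 16)
S = 2976 (S = Mul(-96, -31) = 2976)
Add(Function('X')(Pow(42, -1), n), S) = Add(Pow(Add(Pow(Pow(42, -1), 2), Pow(16, 2)), Rational(1, 2)), 2976) = Add(Pow(Add(Pow(Rational(1, 42), 2), 256), Rational(1, 2)), 2976) = Add(Pow(Add(Rational(1, 1764), 256), Rational(1, 2)), 2976) = Add(Pow(Rational(451585, 1764), Rational(1, 2)), 2976) = Add(Mul(Rational(1, 42), Pow(451585, Rational(1, 2))), 2976) = Add(2976, Mul(Rational(1, 42), Pow(451585, Rational(1, 2))))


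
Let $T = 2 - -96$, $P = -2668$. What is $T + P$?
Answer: $-2570$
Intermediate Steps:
$T = 98$ ($T = 2 + 96 = 98$)
$T + P = 98 - 2668 = -2570$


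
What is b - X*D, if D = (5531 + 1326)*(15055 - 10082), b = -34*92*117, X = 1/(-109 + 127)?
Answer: -40687429/18 ≈ -2.2604e+6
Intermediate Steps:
X = 1/18 ≈ 0.055556
b = -365976 (b = -3128*117 = -365976)
D = 34099861 (D = 6857*4973 = 34099861)
b - X*D = -365976 - 34099861/18 = -40687429/18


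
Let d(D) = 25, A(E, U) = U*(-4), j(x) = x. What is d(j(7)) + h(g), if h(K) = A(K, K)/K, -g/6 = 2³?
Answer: 21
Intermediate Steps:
A(E, U) = -4*U
g = -48 (g = -6*2³ = -6*8 = -48)
h(K) = -4 (h(K) = (-4*K)/K = -4)
d(j(7)) + h(g) = 25 - 4 = 21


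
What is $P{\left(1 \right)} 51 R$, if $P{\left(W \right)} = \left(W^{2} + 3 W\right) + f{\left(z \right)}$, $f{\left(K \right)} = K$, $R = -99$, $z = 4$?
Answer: $-40392$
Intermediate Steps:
$P{\left(W \right)} = 4 + W^{2} + 3 W$ ($P{\left(W \right)} = \left(W^{2} + 3 W\right) + 4 = 4 + W^{2} + 3 W$)
$P{\left(1 \right)} 51 R = \left(4 + 1^{2} + 3 \cdot 1\right) 51 \left(-99\right) = \left(4 + 1 + 3\right) 51 \left(-99\right) = 8 \cdot 51 \left(-99\right) = 408 \left(-99\right) = -40392$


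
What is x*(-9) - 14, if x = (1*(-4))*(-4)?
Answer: -158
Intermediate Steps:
x = 16 (x = -4*(-4) = 16)
x*(-9) - 14 = 16*(-9) - 14 = -144 - 14 = -158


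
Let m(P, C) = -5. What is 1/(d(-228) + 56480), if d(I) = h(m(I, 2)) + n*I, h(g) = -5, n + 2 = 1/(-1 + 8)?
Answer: 7/398289 ≈ 1.7575e-5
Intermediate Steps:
n = -13/7 (n = -2 + 1/(-1 + 8) = -2 + 1/7 = -2 + ⅐ = -13/7 ≈ -1.8571)
d(I) = -5 - 13*I/7
1/(d(-228) + 56480) = 1/((-5 - 13/7*(-228)) + 56480) = 1/((-5 + 2964/7) + 56480) = 1/(2929/7 + 56480) = 1/(398289/7) = 7/398289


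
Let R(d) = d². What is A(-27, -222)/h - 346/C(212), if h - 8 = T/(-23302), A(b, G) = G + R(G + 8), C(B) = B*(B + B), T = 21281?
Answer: 47728942032157/7421827440 ≈ 6430.9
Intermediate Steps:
C(B) = 2*B² (C(B) = B*(2*B) = 2*B²)
A(b, G) = G + (8 + G)² (A(b, G) = G + (G + 8)² = G + (8 + G)²)
h = 165135/23302 (h = 8 + 21281/(-23302) = 8 + 21281*(-1/23302) = 8 - 21281/23302 = 165135/23302 ≈ 7.0867)
A(-27, -222)/h - 346/C(212) = (-222 + (8 - 222)²)/(165135/23302) - 346/(2*212²) = (-222 + (-214)²)*(23302/165135) - 346/(2*44944) = (-222 + 45796)*(23302/165135) - 346/89888 = 45574*(23302/165135) - 346*1/89888 = 1061965348/165135 - 173/44944 = 47728942032157/7421827440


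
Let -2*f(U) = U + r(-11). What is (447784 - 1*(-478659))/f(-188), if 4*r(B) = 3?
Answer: 1058792/107 ≈ 9895.3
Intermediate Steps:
r(B) = 3/4 (r(B) = (1/4)*3 = 3/4)
f(U) = -3/8 - U/2 (f(U) = -(U + 3/4)/2 = -(3/4 + U)/2 = -3/8 - U/2)
(447784 - 1*(-478659))/f(-188) = (447784 - 1*(-478659))/(-3/8 - 1/2*(-188)) = (447784 + 478659)/(-3/8 + 94) = 926443/(749/8) = 926443*(8/749) = 1058792/107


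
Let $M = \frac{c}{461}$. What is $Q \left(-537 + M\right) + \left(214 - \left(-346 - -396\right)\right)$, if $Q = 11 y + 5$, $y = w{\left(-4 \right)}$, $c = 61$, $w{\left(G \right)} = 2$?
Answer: $- \frac{6606788}{461} \approx -14331.0$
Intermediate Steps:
$y = 2$
$M = \frac{61}{461} \approx 0.13232$
$Q = 27$ ($Q = 11 \cdot 2 + 5 = 22 + 5 = 27$)
$Q \left(-537 + M\right) + \left(214 - \left(-346 - -396\right)\right) = 27 \left(-537 + \frac{61}{461}\right) + \left(214 - \left(-346 - -396\right)\right) = 27 \left(- \frac{247496}{461}\right) + \left(214 - \left(-346 + 396\right)\right) = - \frac{6682392}{461} + \left(214 - 50\right) = - \frac{6682392}{461} + 164 = - \frac{6606788}{461}$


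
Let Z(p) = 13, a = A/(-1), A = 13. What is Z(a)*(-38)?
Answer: -494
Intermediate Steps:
a = -13 (a = 13/(-1) = 13*(-1) = -13)
Z(a)*(-38) = 13*(-38) = -494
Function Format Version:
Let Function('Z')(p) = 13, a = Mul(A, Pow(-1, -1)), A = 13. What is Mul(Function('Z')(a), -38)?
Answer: -494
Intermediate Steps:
a = -13 (a = Mul(13, Pow(-1, -1)) = Mul(13, -1) = -13)
Mul(Function('Z')(a), -38) = Mul(13, -38) = -494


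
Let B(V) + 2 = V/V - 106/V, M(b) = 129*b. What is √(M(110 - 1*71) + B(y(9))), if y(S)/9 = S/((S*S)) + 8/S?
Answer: 2*√11291/3 ≈ 70.839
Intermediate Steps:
y(S) = 81/S (y(S) = 9*(S/((S*S)) + 8/S) = 9*(S/(S²) + 8/S) = 9*(S/S² + 8/S) = 9*(1/S + 8/S) = 9*(9/S) = 81/S)
B(V) = -1 - 106/V (B(V) = -2 + (V/V - 106/V) = -2 + (1 - 106/V) = -1 - 106/V)
√(M(110 - 1*71) + B(y(9))) = √(129*(110 - 1*71) + (-106 - 81/9)/((81/9))) = √(129*(110 - 71) + (-106 - 81/9)/((81*(⅑)))) = √(129*39 + (-106 - 1*9)/9) = √(5031 + (-106 - 9)/9) = √(5031 + (⅑)*(-115)) = √(5031 - 115/9) = √(45164/9) = 2*√11291/3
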